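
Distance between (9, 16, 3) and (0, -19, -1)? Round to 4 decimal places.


d = sqrt((0-9)^2 + (-19-16)^2 + (-1-3)^2) = 36.3593

36.3593


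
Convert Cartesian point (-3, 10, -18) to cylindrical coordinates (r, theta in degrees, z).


r = sqrt((-3)^2 + 10^2) = 10.4403
theta = atan2(10, -3) = 106.6992 deg
z = -18

r = 10.4403, theta = 106.6992 deg, z = -18


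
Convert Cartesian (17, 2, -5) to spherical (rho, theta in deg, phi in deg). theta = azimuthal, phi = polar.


rho = sqrt(17^2 + 2^2 + (-5)^2) = 17.8326
theta = atan2(2, 17) = 6.7098 deg
phi = acos(-5/17.8326) = 106.2832 deg

rho = 17.8326, theta = 6.7098 deg, phi = 106.2832 deg


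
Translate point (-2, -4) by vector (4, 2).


Translation: (x+dx, y+dy) = (-2+4, -4+2) = (2, -2)

(2, -2)


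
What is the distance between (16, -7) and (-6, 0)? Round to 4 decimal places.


d = sqrt((-6-16)^2 + (0--7)^2) = 23.0868

23.0868


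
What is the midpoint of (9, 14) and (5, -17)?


Midpoint = ((9+5)/2, (14+-17)/2) = (7, -1.5)

(7, -1.5)


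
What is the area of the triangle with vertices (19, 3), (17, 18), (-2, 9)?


Area = |x1(y2-y3) + x2(y3-y1) + x3(y1-y2)| / 2
= |19*(18-9) + 17*(9-3) + -2*(3-18)| / 2
= 151.5

151.5


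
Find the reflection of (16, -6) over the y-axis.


Reflection across y-axis: (x, y) -> (-x, y)
(16, -6) -> (-16, -6)

(-16, -6)


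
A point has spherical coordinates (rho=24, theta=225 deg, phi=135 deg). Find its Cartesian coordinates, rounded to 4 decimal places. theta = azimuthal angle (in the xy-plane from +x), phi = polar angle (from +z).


x = 24 * sin(135) * cos(225) = -12
y = 24 * sin(135) * sin(225) = -12
z = 24 * cos(135) = -16.9706

(-12, -12, -16.9706)


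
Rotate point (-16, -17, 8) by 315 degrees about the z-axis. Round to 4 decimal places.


x' = -16*cos(315) - -17*sin(315) = -23.3345
y' = -16*sin(315) + -17*cos(315) = -0.7071
z' = 8

(-23.3345, -0.7071, 8)


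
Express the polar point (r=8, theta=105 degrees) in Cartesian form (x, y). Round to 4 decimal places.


x = 8 * cos(105) = -2.0706
y = 8 * sin(105) = 7.7274

(-2.0706, 7.7274)


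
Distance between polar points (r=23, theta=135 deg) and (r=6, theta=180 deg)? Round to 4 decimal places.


d = sqrt(r1^2 + r2^2 - 2*r1*r2*cos(t2-t1))
d = sqrt(23^2 + 6^2 - 2*23*6*cos(180-135)) = 19.2312

19.2312


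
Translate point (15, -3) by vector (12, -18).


Translation: (x+dx, y+dy) = (15+12, -3+-18) = (27, -21)

(27, -21)


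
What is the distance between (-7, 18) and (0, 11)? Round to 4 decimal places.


d = sqrt((0--7)^2 + (11-18)^2) = 9.8995

9.8995


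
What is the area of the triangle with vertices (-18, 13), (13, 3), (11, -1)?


Area = |x1(y2-y3) + x2(y3-y1) + x3(y1-y2)| / 2
= |-18*(3--1) + 13*(-1-13) + 11*(13-3)| / 2
= 72

72


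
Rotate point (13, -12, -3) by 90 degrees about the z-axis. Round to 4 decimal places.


x' = 13*cos(90) - -12*sin(90) = 12
y' = 13*sin(90) + -12*cos(90) = 13
z' = -3

(12, 13, -3)


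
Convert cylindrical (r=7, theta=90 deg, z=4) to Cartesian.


x = 7 * cos(90) = 0
y = 7 * sin(90) = 7
z = 4

(0, 7, 4)


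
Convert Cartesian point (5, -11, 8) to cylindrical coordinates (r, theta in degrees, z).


r = sqrt(5^2 + (-11)^2) = 12.083
theta = atan2(-11, 5) = 294.444 deg
z = 8

r = 12.083, theta = 294.444 deg, z = 8


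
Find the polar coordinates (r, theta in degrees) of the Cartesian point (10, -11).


r = sqrt(10^2 + (-11)^2) = 14.8661
theta = atan2(-11, 10) = 312.2737 degrees

r = 14.8661, theta = 312.2737 degrees


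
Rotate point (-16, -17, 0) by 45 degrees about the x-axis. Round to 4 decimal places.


x' = -16
y' = -17*cos(45) - 0*sin(45) = -12.0208
z' = -17*sin(45) + 0*cos(45) = -12.0208

(-16, -12.0208, -12.0208)


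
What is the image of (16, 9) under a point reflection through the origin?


Reflection through origin: (x, y) -> (-x, -y)
(16, 9) -> (-16, -9)

(-16, -9)


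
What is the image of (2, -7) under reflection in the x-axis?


Reflection across x-axis: (x, y) -> (x, -y)
(2, -7) -> (2, 7)

(2, 7)


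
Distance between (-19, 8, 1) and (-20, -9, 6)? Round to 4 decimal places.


d = sqrt((-20--19)^2 + (-9-8)^2 + (6-1)^2) = 17.7482

17.7482


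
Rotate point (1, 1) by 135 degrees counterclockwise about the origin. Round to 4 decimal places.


x' = 1*cos(135) - 1*sin(135) = -1.4142
y' = 1*sin(135) + 1*cos(135) = 0

(-1.4142, 0)


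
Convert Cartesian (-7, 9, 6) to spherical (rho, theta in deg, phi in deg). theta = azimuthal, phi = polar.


rho = sqrt((-7)^2 + 9^2 + 6^2) = 12.8841
theta = atan2(9, -7) = 127.875 deg
phi = acos(6/12.8841) = 62.2451 deg

rho = 12.8841, theta = 127.875 deg, phi = 62.2451 deg


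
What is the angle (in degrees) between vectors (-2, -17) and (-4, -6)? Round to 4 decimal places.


dot = -2*-4 + -17*-6 = 110
|u| = 17.1172, |v| = 7.2111
cos(angle) = 0.8912
angle = 26.9802 degrees

26.9802 degrees


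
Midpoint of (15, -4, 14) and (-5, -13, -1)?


Midpoint = ((15+-5)/2, (-4+-13)/2, (14+-1)/2) = (5, -8.5, 6.5)

(5, -8.5, 6.5)


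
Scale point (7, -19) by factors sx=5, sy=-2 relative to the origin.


Scaling: (x*sx, y*sy) = (7*5, -19*-2) = (35, 38)

(35, 38)


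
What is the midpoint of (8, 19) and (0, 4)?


Midpoint = ((8+0)/2, (19+4)/2) = (4, 11.5)

(4, 11.5)


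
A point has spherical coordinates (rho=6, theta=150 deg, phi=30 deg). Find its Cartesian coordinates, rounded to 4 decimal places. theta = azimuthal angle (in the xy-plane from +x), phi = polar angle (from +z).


x = 6 * sin(30) * cos(150) = -2.5981
y = 6 * sin(30) * sin(150) = 1.5
z = 6 * cos(30) = 5.1962

(-2.5981, 1.5, 5.1962)


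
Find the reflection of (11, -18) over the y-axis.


Reflection across y-axis: (x, y) -> (-x, y)
(11, -18) -> (-11, -18)

(-11, -18)


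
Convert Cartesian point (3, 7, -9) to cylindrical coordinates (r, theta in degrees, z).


r = sqrt(3^2 + 7^2) = 7.6158
theta = atan2(7, 3) = 66.8014 deg
z = -9

r = 7.6158, theta = 66.8014 deg, z = -9


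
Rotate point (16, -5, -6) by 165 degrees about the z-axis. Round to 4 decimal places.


x' = 16*cos(165) - -5*sin(165) = -14.1607
y' = 16*sin(165) + -5*cos(165) = 8.9707
z' = -6

(-14.1607, 8.9707, -6)


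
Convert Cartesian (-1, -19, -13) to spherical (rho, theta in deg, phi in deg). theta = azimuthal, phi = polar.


rho = sqrt((-1)^2 + (-19)^2 + (-13)^2) = 23.0434
theta = atan2(-19, -1) = 266.9872 deg
phi = acos(-13/23.0434) = 124.3434 deg

rho = 23.0434, theta = 266.9872 deg, phi = 124.3434 deg


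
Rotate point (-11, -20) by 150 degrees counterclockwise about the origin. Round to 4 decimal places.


x' = -11*cos(150) - -20*sin(150) = 19.5263
y' = -11*sin(150) + -20*cos(150) = 11.8205

(19.5263, 11.8205)


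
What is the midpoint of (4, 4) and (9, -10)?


Midpoint = ((4+9)/2, (4+-10)/2) = (6.5, -3)

(6.5, -3)


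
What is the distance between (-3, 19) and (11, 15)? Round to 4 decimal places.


d = sqrt((11--3)^2 + (15-19)^2) = 14.5602

14.5602


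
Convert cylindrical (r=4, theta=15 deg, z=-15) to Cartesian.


x = 4 * cos(15) = 3.8637
y = 4 * sin(15) = 1.0353
z = -15

(3.8637, 1.0353, -15)


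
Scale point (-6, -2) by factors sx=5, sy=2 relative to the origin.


Scaling: (x*sx, y*sy) = (-6*5, -2*2) = (-30, -4)

(-30, -4)


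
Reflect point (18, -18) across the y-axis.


Reflection across y-axis: (x, y) -> (-x, y)
(18, -18) -> (-18, -18)

(-18, -18)


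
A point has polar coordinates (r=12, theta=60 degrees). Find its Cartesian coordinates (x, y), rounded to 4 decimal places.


x = 12 * cos(60) = 6
y = 12 * sin(60) = 10.3923

(6, 10.3923)


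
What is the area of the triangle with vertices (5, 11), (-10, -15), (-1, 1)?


Area = |x1(y2-y3) + x2(y3-y1) + x3(y1-y2)| / 2
= |5*(-15-1) + -10*(1-11) + -1*(11--15)| / 2
= 3

3


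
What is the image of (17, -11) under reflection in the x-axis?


Reflection across x-axis: (x, y) -> (x, -y)
(17, -11) -> (17, 11)

(17, 11)


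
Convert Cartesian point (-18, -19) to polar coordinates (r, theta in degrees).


r = sqrt((-18)^2 + (-19)^2) = 26.1725
theta = atan2(-19, -18) = 226.5482 degrees

r = 26.1725, theta = 226.5482 degrees


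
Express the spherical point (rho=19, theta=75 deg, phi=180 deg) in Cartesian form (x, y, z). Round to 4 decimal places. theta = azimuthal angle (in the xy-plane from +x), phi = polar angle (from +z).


x = 19 * sin(180) * cos(75) = 0
y = 19 * sin(180) * sin(75) = 0
z = 19 * cos(180) = -19

(0, 0, -19)


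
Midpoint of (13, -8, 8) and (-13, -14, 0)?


Midpoint = ((13+-13)/2, (-8+-14)/2, (8+0)/2) = (0, -11, 4)

(0, -11, 4)


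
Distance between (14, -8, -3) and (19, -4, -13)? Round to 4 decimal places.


d = sqrt((19-14)^2 + (-4--8)^2 + (-13--3)^2) = 11.8743

11.8743


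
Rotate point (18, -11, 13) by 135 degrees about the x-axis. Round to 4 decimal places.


x' = 18
y' = -11*cos(135) - 13*sin(135) = -1.4142
z' = -11*sin(135) + 13*cos(135) = -16.9706

(18, -1.4142, -16.9706)


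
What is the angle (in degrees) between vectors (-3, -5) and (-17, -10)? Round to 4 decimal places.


dot = -3*-17 + -5*-10 = 101
|u| = 5.831, |v| = 19.7231
cos(angle) = 0.8782
angle = 28.5707 degrees

28.5707 degrees


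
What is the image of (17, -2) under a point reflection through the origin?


Reflection through origin: (x, y) -> (-x, -y)
(17, -2) -> (-17, 2)

(-17, 2)


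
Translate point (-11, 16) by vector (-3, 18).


Translation: (x+dx, y+dy) = (-11+-3, 16+18) = (-14, 34)

(-14, 34)


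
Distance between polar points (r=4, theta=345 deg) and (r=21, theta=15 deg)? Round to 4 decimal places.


d = sqrt(r1^2 + r2^2 - 2*r1*r2*cos(t2-t1))
d = sqrt(4^2 + 21^2 - 2*4*21*cos(15-345)) = 17.6496

17.6496


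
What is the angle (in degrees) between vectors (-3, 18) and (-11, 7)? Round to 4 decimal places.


dot = -3*-11 + 18*7 = 159
|u| = 18.2483, |v| = 13.0384
cos(angle) = 0.6683
angle = 48.0665 degrees

48.0665 degrees


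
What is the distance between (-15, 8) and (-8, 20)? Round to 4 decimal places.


d = sqrt((-8--15)^2 + (20-8)^2) = 13.8924

13.8924


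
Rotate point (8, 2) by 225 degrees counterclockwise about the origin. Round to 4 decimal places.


x' = 8*cos(225) - 2*sin(225) = -4.2426
y' = 8*sin(225) + 2*cos(225) = -7.0711

(-4.2426, -7.0711)


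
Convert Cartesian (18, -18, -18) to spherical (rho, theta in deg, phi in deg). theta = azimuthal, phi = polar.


rho = sqrt(18^2 + (-18)^2 + (-18)^2) = 31.1769
theta = atan2(-18, 18) = 315 deg
phi = acos(-18/31.1769) = 125.2644 deg

rho = 31.1769, theta = 315 deg, phi = 125.2644 deg


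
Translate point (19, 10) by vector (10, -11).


Translation: (x+dx, y+dy) = (19+10, 10+-11) = (29, -1)

(29, -1)


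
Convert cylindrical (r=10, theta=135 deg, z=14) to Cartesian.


x = 10 * cos(135) = -7.0711
y = 10 * sin(135) = 7.0711
z = 14

(-7.0711, 7.0711, 14)


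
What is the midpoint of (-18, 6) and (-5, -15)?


Midpoint = ((-18+-5)/2, (6+-15)/2) = (-11.5, -4.5)

(-11.5, -4.5)


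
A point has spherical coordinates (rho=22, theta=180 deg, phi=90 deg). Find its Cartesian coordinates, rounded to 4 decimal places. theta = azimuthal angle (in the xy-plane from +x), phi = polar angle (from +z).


x = 22 * sin(90) * cos(180) = -22
y = 22 * sin(90) * sin(180) = 0
z = 22 * cos(90) = 0

(-22, 0, 0)


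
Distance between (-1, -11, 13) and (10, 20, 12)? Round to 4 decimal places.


d = sqrt((10--1)^2 + (20--11)^2 + (12-13)^2) = 32.909

32.909


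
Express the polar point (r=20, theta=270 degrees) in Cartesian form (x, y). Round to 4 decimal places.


x = 20 * cos(270) = 0
y = 20 * sin(270) = -20

(0, -20)


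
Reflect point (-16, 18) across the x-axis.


Reflection across x-axis: (x, y) -> (x, -y)
(-16, 18) -> (-16, -18)

(-16, -18)


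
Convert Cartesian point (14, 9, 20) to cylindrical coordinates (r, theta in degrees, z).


r = sqrt(14^2 + 9^2) = 16.6433
theta = atan2(9, 14) = 32.7352 deg
z = 20

r = 16.6433, theta = 32.7352 deg, z = 20


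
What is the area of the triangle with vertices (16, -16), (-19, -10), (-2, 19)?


Area = |x1(y2-y3) + x2(y3-y1) + x3(y1-y2)| / 2
= |16*(-10-19) + -19*(19--16) + -2*(-16--10)| / 2
= 558.5

558.5


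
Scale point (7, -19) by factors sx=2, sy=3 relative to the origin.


Scaling: (x*sx, y*sy) = (7*2, -19*3) = (14, -57)

(14, -57)


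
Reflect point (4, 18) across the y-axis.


Reflection across y-axis: (x, y) -> (-x, y)
(4, 18) -> (-4, 18)

(-4, 18)


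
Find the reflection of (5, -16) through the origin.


Reflection through origin: (x, y) -> (-x, -y)
(5, -16) -> (-5, 16)

(-5, 16)


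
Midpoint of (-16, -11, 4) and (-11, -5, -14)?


Midpoint = ((-16+-11)/2, (-11+-5)/2, (4+-14)/2) = (-13.5, -8, -5)

(-13.5, -8, -5)


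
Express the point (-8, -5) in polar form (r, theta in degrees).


r = sqrt((-8)^2 + (-5)^2) = 9.434
theta = atan2(-5, -8) = 212.0054 degrees

r = 9.434, theta = 212.0054 degrees


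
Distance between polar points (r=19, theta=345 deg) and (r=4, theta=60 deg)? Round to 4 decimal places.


d = sqrt(r1^2 + r2^2 - 2*r1*r2*cos(t2-t1))
d = sqrt(19^2 + 4^2 - 2*19*4*cos(60-345)) = 18.3755

18.3755


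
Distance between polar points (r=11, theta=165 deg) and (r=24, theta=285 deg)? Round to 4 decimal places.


d = sqrt(r1^2 + r2^2 - 2*r1*r2*cos(t2-t1))
d = sqrt(11^2 + 24^2 - 2*11*24*cos(285-165)) = 31

31


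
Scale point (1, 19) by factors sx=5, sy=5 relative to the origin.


Scaling: (x*sx, y*sy) = (1*5, 19*5) = (5, 95)

(5, 95)


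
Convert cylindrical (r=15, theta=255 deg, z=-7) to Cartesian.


x = 15 * cos(255) = -3.8823
y = 15 * sin(255) = -14.4889
z = -7

(-3.8823, -14.4889, -7)


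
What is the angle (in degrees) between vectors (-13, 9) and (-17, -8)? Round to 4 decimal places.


dot = -13*-17 + 9*-8 = 149
|u| = 15.8114, |v| = 18.7883
cos(angle) = 0.5016
angle = 59.8963 degrees

59.8963 degrees


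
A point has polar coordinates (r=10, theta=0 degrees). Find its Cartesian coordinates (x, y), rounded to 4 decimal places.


x = 10 * cos(0) = 10
y = 10 * sin(0) = 0

(10, 0)


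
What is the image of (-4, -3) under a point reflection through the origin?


Reflection through origin: (x, y) -> (-x, -y)
(-4, -3) -> (4, 3)

(4, 3)


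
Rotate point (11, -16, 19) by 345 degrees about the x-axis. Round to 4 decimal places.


x' = 11
y' = -16*cos(345) - 19*sin(345) = -10.5373
z' = -16*sin(345) + 19*cos(345) = 22.4937

(11, -10.5373, 22.4937)


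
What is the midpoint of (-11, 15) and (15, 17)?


Midpoint = ((-11+15)/2, (15+17)/2) = (2, 16)

(2, 16)


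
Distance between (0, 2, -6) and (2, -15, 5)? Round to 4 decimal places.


d = sqrt((2-0)^2 + (-15-2)^2 + (5--6)^2) = 20.347

20.347


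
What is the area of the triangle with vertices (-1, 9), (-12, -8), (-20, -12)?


Area = |x1(y2-y3) + x2(y3-y1) + x3(y1-y2)| / 2
= |-1*(-8--12) + -12*(-12-9) + -20*(9--8)| / 2
= 46

46


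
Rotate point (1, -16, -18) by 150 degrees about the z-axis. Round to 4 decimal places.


x' = 1*cos(150) - -16*sin(150) = 7.134
y' = 1*sin(150) + -16*cos(150) = 14.3564
z' = -18

(7.134, 14.3564, -18)


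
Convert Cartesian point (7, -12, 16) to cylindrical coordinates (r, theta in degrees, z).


r = sqrt(7^2 + (-12)^2) = 13.8924
theta = atan2(-12, 7) = 300.2564 deg
z = 16

r = 13.8924, theta = 300.2564 deg, z = 16


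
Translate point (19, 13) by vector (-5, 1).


Translation: (x+dx, y+dy) = (19+-5, 13+1) = (14, 14)

(14, 14)


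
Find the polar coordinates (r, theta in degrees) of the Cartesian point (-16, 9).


r = sqrt((-16)^2 + 9^2) = 18.3576
theta = atan2(9, -16) = 150.6422 degrees

r = 18.3576, theta = 150.6422 degrees


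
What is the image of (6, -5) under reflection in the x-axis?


Reflection across x-axis: (x, y) -> (x, -y)
(6, -5) -> (6, 5)

(6, 5)


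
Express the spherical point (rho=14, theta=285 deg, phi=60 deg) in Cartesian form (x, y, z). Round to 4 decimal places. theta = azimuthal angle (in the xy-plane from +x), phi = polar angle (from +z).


x = 14 * sin(60) * cos(285) = 3.138
y = 14 * sin(60) * sin(285) = -11.7112
z = 14 * cos(60) = 7

(3.138, -11.7112, 7)


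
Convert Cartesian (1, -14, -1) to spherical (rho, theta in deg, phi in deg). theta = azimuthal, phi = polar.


rho = sqrt(1^2 + (-14)^2 + (-1)^2) = 14.0712
theta = atan2(-14, 1) = 274.0856 deg
phi = acos(-1/14.0712) = 94.0753 deg

rho = 14.0712, theta = 274.0856 deg, phi = 94.0753 deg


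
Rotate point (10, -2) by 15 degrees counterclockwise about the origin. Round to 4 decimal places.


x' = 10*cos(15) - -2*sin(15) = 10.1769
y' = 10*sin(15) + -2*cos(15) = 0.6563

(10.1769, 0.6563)


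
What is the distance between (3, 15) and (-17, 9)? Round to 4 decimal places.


d = sqrt((-17-3)^2 + (9-15)^2) = 20.8806

20.8806


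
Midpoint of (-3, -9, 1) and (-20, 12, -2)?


Midpoint = ((-3+-20)/2, (-9+12)/2, (1+-2)/2) = (-11.5, 1.5, -0.5)

(-11.5, 1.5, -0.5)


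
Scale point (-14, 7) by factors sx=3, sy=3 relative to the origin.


Scaling: (x*sx, y*sy) = (-14*3, 7*3) = (-42, 21)

(-42, 21)


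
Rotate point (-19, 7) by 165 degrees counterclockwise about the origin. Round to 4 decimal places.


x' = -19*cos(165) - 7*sin(165) = 16.5409
y' = -19*sin(165) + 7*cos(165) = -11.679

(16.5409, -11.679)


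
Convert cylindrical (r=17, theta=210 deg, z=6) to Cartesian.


x = 17 * cos(210) = -14.7224
y = 17 * sin(210) = -8.5
z = 6

(-14.7224, -8.5, 6)


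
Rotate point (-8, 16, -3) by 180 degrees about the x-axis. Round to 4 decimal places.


x' = -8
y' = 16*cos(180) - -3*sin(180) = -16
z' = 16*sin(180) + -3*cos(180) = 3

(-8, -16, 3)


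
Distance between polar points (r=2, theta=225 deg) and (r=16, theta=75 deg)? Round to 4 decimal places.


d = sqrt(r1^2 + r2^2 - 2*r1*r2*cos(t2-t1))
d = sqrt(2^2 + 16^2 - 2*2*16*cos(75-225)) = 17.7602

17.7602


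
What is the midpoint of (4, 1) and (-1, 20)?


Midpoint = ((4+-1)/2, (1+20)/2) = (1.5, 10.5)

(1.5, 10.5)


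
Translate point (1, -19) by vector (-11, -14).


Translation: (x+dx, y+dy) = (1+-11, -19+-14) = (-10, -33)

(-10, -33)


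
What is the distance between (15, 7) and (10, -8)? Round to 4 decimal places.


d = sqrt((10-15)^2 + (-8-7)^2) = 15.8114

15.8114


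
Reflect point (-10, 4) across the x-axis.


Reflection across x-axis: (x, y) -> (x, -y)
(-10, 4) -> (-10, -4)

(-10, -4)


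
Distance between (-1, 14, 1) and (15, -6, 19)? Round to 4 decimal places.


d = sqrt((15--1)^2 + (-6-14)^2 + (19-1)^2) = 31.305

31.305


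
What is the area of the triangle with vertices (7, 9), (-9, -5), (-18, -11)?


Area = |x1(y2-y3) + x2(y3-y1) + x3(y1-y2)| / 2
= |7*(-5--11) + -9*(-11-9) + -18*(9--5)| / 2
= 15

15


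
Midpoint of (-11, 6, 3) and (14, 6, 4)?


Midpoint = ((-11+14)/2, (6+6)/2, (3+4)/2) = (1.5, 6, 3.5)

(1.5, 6, 3.5)


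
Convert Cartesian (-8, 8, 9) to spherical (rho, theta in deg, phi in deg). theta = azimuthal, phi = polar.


rho = sqrt((-8)^2 + 8^2 + 9^2) = 14.4568
theta = atan2(8, -8) = 135 deg
phi = acos(9/14.4568) = 51.4979 deg

rho = 14.4568, theta = 135 deg, phi = 51.4979 deg


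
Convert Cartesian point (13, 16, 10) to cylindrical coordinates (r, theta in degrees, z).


r = sqrt(13^2 + 16^2) = 20.6155
theta = atan2(16, 13) = 50.9061 deg
z = 10

r = 20.6155, theta = 50.9061 deg, z = 10


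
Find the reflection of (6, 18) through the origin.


Reflection through origin: (x, y) -> (-x, -y)
(6, 18) -> (-6, -18)

(-6, -18)


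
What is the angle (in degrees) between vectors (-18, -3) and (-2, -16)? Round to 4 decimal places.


dot = -18*-2 + -3*-16 = 84
|u| = 18.2483, |v| = 16.1245
cos(angle) = 0.2855
angle = 73.4127 degrees

73.4127 degrees


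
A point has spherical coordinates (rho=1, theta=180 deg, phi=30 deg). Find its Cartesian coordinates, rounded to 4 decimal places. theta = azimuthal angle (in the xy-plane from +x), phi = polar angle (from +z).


x = 1 * sin(30) * cos(180) = -0.5
y = 1 * sin(30) * sin(180) = 0
z = 1 * cos(30) = 0.866

(-0.5, 0, 0.866)


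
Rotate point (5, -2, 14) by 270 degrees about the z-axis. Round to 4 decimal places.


x' = 5*cos(270) - -2*sin(270) = -2
y' = 5*sin(270) + -2*cos(270) = -5
z' = 14

(-2, -5, 14)


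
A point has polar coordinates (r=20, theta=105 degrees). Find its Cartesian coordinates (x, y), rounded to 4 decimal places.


x = 20 * cos(105) = -5.1764
y = 20 * sin(105) = 19.3185

(-5.1764, 19.3185)


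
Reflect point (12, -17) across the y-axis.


Reflection across y-axis: (x, y) -> (-x, y)
(12, -17) -> (-12, -17)

(-12, -17)


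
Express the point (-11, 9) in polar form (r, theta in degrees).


r = sqrt((-11)^2 + 9^2) = 14.2127
theta = atan2(9, -11) = 140.7106 degrees

r = 14.2127, theta = 140.7106 degrees


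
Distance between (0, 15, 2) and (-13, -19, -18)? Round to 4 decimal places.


d = sqrt((-13-0)^2 + (-19-15)^2 + (-18-2)^2) = 41.5331

41.5331


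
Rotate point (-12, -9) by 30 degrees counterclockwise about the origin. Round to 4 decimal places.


x' = -12*cos(30) - -9*sin(30) = -5.8923
y' = -12*sin(30) + -9*cos(30) = -13.7942

(-5.8923, -13.7942)


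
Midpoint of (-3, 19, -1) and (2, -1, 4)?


Midpoint = ((-3+2)/2, (19+-1)/2, (-1+4)/2) = (-0.5, 9, 1.5)

(-0.5, 9, 1.5)


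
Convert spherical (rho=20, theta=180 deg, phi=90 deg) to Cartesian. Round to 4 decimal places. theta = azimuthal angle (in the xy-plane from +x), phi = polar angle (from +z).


x = 20 * sin(90) * cos(180) = -20
y = 20 * sin(90) * sin(180) = 0
z = 20 * cos(90) = 0

(-20, 0, 0)


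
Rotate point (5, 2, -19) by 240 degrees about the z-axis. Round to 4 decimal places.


x' = 5*cos(240) - 2*sin(240) = -0.7679
y' = 5*sin(240) + 2*cos(240) = -5.3301
z' = -19

(-0.7679, -5.3301, -19)


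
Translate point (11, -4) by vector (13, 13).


Translation: (x+dx, y+dy) = (11+13, -4+13) = (24, 9)

(24, 9)


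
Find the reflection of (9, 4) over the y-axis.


Reflection across y-axis: (x, y) -> (-x, y)
(9, 4) -> (-9, 4)

(-9, 4)


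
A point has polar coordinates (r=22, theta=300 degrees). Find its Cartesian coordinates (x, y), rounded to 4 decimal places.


x = 22 * cos(300) = 11
y = 22 * sin(300) = -19.0526

(11, -19.0526)


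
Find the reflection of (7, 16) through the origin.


Reflection through origin: (x, y) -> (-x, -y)
(7, 16) -> (-7, -16)

(-7, -16)


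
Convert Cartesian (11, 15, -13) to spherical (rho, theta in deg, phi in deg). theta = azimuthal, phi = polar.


rho = sqrt(11^2 + 15^2 + (-13)^2) = 22.6936
theta = atan2(15, 11) = 53.7462 deg
phi = acos(-13/22.6936) = 124.9491 deg

rho = 22.6936, theta = 53.7462 deg, phi = 124.9491 deg


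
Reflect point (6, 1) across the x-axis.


Reflection across x-axis: (x, y) -> (x, -y)
(6, 1) -> (6, -1)

(6, -1)


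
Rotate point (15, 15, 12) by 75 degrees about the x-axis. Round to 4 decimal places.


x' = 15
y' = 15*cos(75) - 12*sin(75) = -7.7088
z' = 15*sin(75) + 12*cos(75) = 17.5947

(15, -7.7088, 17.5947)


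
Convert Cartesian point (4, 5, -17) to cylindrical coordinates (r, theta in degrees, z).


r = sqrt(4^2 + 5^2) = 6.4031
theta = atan2(5, 4) = 51.3402 deg
z = -17

r = 6.4031, theta = 51.3402 deg, z = -17


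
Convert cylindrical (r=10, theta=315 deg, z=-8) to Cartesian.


x = 10 * cos(315) = 7.0711
y = 10 * sin(315) = -7.0711
z = -8

(7.0711, -7.0711, -8)


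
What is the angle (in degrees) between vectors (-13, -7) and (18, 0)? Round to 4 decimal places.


dot = -13*18 + -7*0 = -234
|u| = 14.7648, |v| = 18
cos(angle) = -0.8805
angle = 151.6992 degrees

151.6992 degrees


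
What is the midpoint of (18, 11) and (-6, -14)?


Midpoint = ((18+-6)/2, (11+-14)/2) = (6, -1.5)

(6, -1.5)


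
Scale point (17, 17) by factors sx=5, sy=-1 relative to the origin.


Scaling: (x*sx, y*sy) = (17*5, 17*-1) = (85, -17)

(85, -17)


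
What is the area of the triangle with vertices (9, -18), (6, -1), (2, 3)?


Area = |x1(y2-y3) + x2(y3-y1) + x3(y1-y2)| / 2
= |9*(-1-3) + 6*(3--18) + 2*(-18--1)| / 2
= 28

28


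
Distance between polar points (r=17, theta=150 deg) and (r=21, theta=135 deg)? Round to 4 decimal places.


d = sqrt(r1^2 + r2^2 - 2*r1*r2*cos(t2-t1))
d = sqrt(17^2 + 21^2 - 2*17*21*cos(135-150)) = 6.3505

6.3505


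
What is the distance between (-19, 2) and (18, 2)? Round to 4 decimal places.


d = sqrt((18--19)^2 + (2-2)^2) = 37

37


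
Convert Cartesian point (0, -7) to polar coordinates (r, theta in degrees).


r = sqrt(0^2 + (-7)^2) = 7
theta = atan2(-7, 0) = 270 degrees

r = 7, theta = 270 degrees


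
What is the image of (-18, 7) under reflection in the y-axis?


Reflection across y-axis: (x, y) -> (-x, y)
(-18, 7) -> (18, 7)

(18, 7)


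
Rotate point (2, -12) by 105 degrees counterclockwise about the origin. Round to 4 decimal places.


x' = 2*cos(105) - -12*sin(105) = 11.0735
y' = 2*sin(105) + -12*cos(105) = 5.0377

(11.0735, 5.0377)


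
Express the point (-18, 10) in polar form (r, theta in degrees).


r = sqrt((-18)^2 + 10^2) = 20.5913
theta = atan2(10, -18) = 150.9454 degrees

r = 20.5913, theta = 150.9454 degrees


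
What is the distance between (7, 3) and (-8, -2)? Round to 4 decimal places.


d = sqrt((-8-7)^2 + (-2-3)^2) = 15.8114

15.8114


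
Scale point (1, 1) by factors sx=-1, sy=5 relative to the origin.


Scaling: (x*sx, y*sy) = (1*-1, 1*5) = (-1, 5)

(-1, 5)


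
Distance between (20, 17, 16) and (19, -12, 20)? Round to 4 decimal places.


d = sqrt((19-20)^2 + (-12-17)^2 + (20-16)^2) = 29.2916

29.2916


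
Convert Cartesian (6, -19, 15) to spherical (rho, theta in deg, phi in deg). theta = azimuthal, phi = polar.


rho = sqrt(6^2 + (-19)^2 + 15^2) = 24.9399
theta = atan2(-19, 6) = 287.5256 deg
phi = acos(15/24.9399) = 53.0265 deg

rho = 24.9399, theta = 287.5256 deg, phi = 53.0265 deg


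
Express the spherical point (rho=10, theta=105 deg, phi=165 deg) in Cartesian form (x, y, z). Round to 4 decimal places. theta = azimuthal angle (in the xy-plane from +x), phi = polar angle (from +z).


x = 10 * sin(165) * cos(105) = -0.6699
y = 10 * sin(165) * sin(105) = 2.5
z = 10 * cos(165) = -9.6593

(-0.6699, 2.5, -9.6593)


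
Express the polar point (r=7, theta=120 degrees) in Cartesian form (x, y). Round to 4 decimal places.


x = 7 * cos(120) = -3.5
y = 7 * sin(120) = 6.0622

(-3.5, 6.0622)


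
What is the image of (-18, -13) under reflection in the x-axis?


Reflection across x-axis: (x, y) -> (x, -y)
(-18, -13) -> (-18, 13)

(-18, 13)


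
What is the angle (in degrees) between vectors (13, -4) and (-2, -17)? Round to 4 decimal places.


dot = 13*-2 + -4*-17 = 42
|u| = 13.6015, |v| = 17.1172
cos(angle) = 0.1804
angle = 79.6071 degrees

79.6071 degrees


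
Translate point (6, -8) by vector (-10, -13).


Translation: (x+dx, y+dy) = (6+-10, -8+-13) = (-4, -21)

(-4, -21)


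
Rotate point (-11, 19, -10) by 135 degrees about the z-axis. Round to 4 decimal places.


x' = -11*cos(135) - 19*sin(135) = -5.6569
y' = -11*sin(135) + 19*cos(135) = -21.2132
z' = -10

(-5.6569, -21.2132, -10)


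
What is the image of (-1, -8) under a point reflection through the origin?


Reflection through origin: (x, y) -> (-x, -y)
(-1, -8) -> (1, 8)

(1, 8)


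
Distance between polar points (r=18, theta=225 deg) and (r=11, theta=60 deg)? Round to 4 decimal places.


d = sqrt(r1^2 + r2^2 - 2*r1*r2*cos(t2-t1))
d = sqrt(18^2 + 11^2 - 2*18*11*cos(60-225)) = 28.7664

28.7664


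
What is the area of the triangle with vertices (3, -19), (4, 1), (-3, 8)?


Area = |x1(y2-y3) + x2(y3-y1) + x3(y1-y2)| / 2
= |3*(1-8) + 4*(8--19) + -3*(-19-1)| / 2
= 73.5

73.5


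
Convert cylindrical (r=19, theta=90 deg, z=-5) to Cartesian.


x = 19 * cos(90) = 0
y = 19 * sin(90) = 19
z = -5

(0, 19, -5)


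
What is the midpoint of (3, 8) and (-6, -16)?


Midpoint = ((3+-6)/2, (8+-16)/2) = (-1.5, -4)

(-1.5, -4)


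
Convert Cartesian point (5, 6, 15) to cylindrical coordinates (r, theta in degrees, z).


r = sqrt(5^2 + 6^2) = 7.8102
theta = atan2(6, 5) = 50.1944 deg
z = 15

r = 7.8102, theta = 50.1944 deg, z = 15


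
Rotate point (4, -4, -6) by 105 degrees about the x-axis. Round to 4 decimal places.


x' = 4
y' = -4*cos(105) - -6*sin(105) = 6.8308
z' = -4*sin(105) + -6*cos(105) = -2.3108

(4, 6.8308, -2.3108)


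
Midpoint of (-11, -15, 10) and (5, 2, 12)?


Midpoint = ((-11+5)/2, (-15+2)/2, (10+12)/2) = (-3, -6.5, 11)

(-3, -6.5, 11)


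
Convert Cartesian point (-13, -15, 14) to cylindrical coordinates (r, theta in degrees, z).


r = sqrt((-13)^2 + (-15)^2) = 19.8494
theta = atan2(-15, -13) = 229.0856 deg
z = 14

r = 19.8494, theta = 229.0856 deg, z = 14


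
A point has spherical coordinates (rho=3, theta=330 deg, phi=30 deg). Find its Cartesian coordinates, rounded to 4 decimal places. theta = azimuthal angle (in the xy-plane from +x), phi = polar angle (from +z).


x = 3 * sin(30) * cos(330) = 1.299
y = 3 * sin(30) * sin(330) = -0.75
z = 3 * cos(30) = 2.5981

(1.299, -0.75, 2.5981)


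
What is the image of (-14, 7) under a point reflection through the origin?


Reflection through origin: (x, y) -> (-x, -y)
(-14, 7) -> (14, -7)

(14, -7)


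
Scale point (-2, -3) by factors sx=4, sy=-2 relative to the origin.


Scaling: (x*sx, y*sy) = (-2*4, -3*-2) = (-8, 6)

(-8, 6)


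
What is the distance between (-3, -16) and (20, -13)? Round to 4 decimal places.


d = sqrt((20--3)^2 + (-13--16)^2) = 23.1948

23.1948


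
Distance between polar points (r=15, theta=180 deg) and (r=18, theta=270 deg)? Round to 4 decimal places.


d = sqrt(r1^2 + r2^2 - 2*r1*r2*cos(t2-t1))
d = sqrt(15^2 + 18^2 - 2*15*18*cos(270-180)) = 23.4307

23.4307


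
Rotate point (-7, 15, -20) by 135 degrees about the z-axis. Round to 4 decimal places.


x' = -7*cos(135) - 15*sin(135) = -5.6569
y' = -7*sin(135) + 15*cos(135) = -15.5563
z' = -20

(-5.6569, -15.5563, -20)


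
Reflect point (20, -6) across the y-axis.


Reflection across y-axis: (x, y) -> (-x, y)
(20, -6) -> (-20, -6)

(-20, -6)


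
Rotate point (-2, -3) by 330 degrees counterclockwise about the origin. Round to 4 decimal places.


x' = -2*cos(330) - -3*sin(330) = -3.2321
y' = -2*sin(330) + -3*cos(330) = -1.5981

(-3.2321, -1.5981)


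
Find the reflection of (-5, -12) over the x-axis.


Reflection across x-axis: (x, y) -> (x, -y)
(-5, -12) -> (-5, 12)

(-5, 12)


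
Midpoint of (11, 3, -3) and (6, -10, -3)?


Midpoint = ((11+6)/2, (3+-10)/2, (-3+-3)/2) = (8.5, -3.5, -3)

(8.5, -3.5, -3)


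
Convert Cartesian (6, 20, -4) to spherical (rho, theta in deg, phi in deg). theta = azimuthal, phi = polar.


rho = sqrt(6^2 + 20^2 + (-4)^2) = 21.2603
theta = atan2(20, 6) = 73.3008 deg
phi = acos(-4/21.2603) = 100.8445 deg

rho = 21.2603, theta = 73.3008 deg, phi = 100.8445 deg


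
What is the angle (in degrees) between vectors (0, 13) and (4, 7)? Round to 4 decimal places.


dot = 0*4 + 13*7 = 91
|u| = 13, |v| = 8.0623
cos(angle) = 0.8682
angle = 29.7449 degrees

29.7449 degrees


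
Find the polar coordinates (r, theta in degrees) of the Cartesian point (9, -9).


r = sqrt(9^2 + (-9)^2) = 12.7279
theta = atan2(-9, 9) = 315 degrees

r = 12.7279, theta = 315 degrees


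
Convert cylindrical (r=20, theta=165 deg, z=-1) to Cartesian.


x = 20 * cos(165) = -19.3185
y = 20 * sin(165) = 5.1764
z = -1

(-19.3185, 5.1764, -1)


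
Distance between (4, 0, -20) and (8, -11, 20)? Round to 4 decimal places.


d = sqrt((8-4)^2 + (-11-0)^2 + (20--20)^2) = 41.6773

41.6773


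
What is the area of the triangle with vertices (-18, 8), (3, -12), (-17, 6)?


Area = |x1(y2-y3) + x2(y3-y1) + x3(y1-y2)| / 2
= |-18*(-12-6) + 3*(6-8) + -17*(8--12)| / 2
= 11

11


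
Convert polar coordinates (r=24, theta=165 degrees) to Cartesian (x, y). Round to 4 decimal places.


x = 24 * cos(165) = -23.1822
y = 24 * sin(165) = 6.2117

(-23.1822, 6.2117)


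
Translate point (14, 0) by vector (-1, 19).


Translation: (x+dx, y+dy) = (14+-1, 0+19) = (13, 19)

(13, 19)


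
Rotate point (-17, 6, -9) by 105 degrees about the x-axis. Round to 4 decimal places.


x' = -17
y' = 6*cos(105) - -9*sin(105) = 7.1404
z' = 6*sin(105) + -9*cos(105) = 8.1249

(-17, 7.1404, 8.1249)


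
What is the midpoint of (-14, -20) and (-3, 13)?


Midpoint = ((-14+-3)/2, (-20+13)/2) = (-8.5, -3.5)

(-8.5, -3.5)


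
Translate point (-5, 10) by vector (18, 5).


Translation: (x+dx, y+dy) = (-5+18, 10+5) = (13, 15)

(13, 15)


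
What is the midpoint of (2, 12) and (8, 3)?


Midpoint = ((2+8)/2, (12+3)/2) = (5, 7.5)

(5, 7.5)


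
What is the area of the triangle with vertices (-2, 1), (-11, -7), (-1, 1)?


Area = |x1(y2-y3) + x2(y3-y1) + x3(y1-y2)| / 2
= |-2*(-7-1) + -11*(1-1) + -1*(1--7)| / 2
= 4

4


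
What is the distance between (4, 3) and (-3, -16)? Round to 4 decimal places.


d = sqrt((-3-4)^2 + (-16-3)^2) = 20.2485

20.2485


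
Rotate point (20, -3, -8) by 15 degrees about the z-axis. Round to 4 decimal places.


x' = 20*cos(15) - -3*sin(15) = 20.095
y' = 20*sin(15) + -3*cos(15) = 2.2786
z' = -8

(20.095, 2.2786, -8)


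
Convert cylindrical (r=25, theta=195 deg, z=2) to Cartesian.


x = 25 * cos(195) = -24.1481
y = 25 * sin(195) = -6.4705
z = 2

(-24.1481, -6.4705, 2)


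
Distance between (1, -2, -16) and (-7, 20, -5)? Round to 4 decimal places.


d = sqrt((-7-1)^2 + (20--2)^2 + (-5--16)^2) = 25.865

25.865


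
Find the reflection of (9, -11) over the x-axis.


Reflection across x-axis: (x, y) -> (x, -y)
(9, -11) -> (9, 11)

(9, 11)


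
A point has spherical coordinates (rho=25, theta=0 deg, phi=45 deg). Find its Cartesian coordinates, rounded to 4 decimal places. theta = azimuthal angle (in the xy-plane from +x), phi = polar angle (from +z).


x = 25 * sin(45) * cos(0) = 17.6777
y = 25 * sin(45) * sin(0) = 0
z = 25 * cos(45) = 17.6777

(17.6777, 0, 17.6777)


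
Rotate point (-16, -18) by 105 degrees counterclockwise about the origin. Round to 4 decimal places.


x' = -16*cos(105) - -18*sin(105) = 21.5278
y' = -16*sin(105) + -18*cos(105) = -10.7961

(21.5278, -10.7961)


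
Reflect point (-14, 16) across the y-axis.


Reflection across y-axis: (x, y) -> (-x, y)
(-14, 16) -> (14, 16)

(14, 16)


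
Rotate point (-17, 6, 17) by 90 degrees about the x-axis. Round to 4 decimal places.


x' = -17
y' = 6*cos(90) - 17*sin(90) = -17
z' = 6*sin(90) + 17*cos(90) = 6

(-17, -17, 6)


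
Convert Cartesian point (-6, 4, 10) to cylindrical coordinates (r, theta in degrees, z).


r = sqrt((-6)^2 + 4^2) = 7.2111
theta = atan2(4, -6) = 146.3099 deg
z = 10

r = 7.2111, theta = 146.3099 deg, z = 10


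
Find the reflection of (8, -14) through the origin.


Reflection through origin: (x, y) -> (-x, -y)
(8, -14) -> (-8, 14)

(-8, 14)


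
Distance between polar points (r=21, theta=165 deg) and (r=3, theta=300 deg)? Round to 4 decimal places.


d = sqrt(r1^2 + r2^2 - 2*r1*r2*cos(t2-t1))
d = sqrt(21^2 + 3^2 - 2*21*3*cos(300-165)) = 23.2184

23.2184


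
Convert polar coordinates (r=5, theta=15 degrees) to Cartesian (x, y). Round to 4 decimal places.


x = 5 * cos(15) = 4.8296
y = 5 * sin(15) = 1.2941

(4.8296, 1.2941)


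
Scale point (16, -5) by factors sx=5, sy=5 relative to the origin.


Scaling: (x*sx, y*sy) = (16*5, -5*5) = (80, -25)

(80, -25)


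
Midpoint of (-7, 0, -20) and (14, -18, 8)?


Midpoint = ((-7+14)/2, (0+-18)/2, (-20+8)/2) = (3.5, -9, -6)

(3.5, -9, -6)


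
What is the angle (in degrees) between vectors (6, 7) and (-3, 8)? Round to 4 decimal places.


dot = 6*-3 + 7*8 = 38
|u| = 9.2195, |v| = 8.544
cos(angle) = 0.4824
angle = 61.1573 degrees

61.1573 degrees


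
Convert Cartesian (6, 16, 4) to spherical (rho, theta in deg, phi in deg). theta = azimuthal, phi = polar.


rho = sqrt(6^2 + 16^2 + 4^2) = 17.5499
theta = atan2(16, 6) = 69.444 deg
phi = acos(4/17.5499) = 76.8253 deg

rho = 17.5499, theta = 69.444 deg, phi = 76.8253 deg


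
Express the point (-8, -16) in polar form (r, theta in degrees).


r = sqrt((-8)^2 + (-16)^2) = 17.8885
theta = atan2(-16, -8) = 243.4349 degrees

r = 17.8885, theta = 243.4349 degrees


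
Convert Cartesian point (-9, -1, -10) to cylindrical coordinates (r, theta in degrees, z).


r = sqrt((-9)^2 + (-1)^2) = 9.0554
theta = atan2(-1, -9) = 186.3402 deg
z = -10

r = 9.0554, theta = 186.3402 deg, z = -10


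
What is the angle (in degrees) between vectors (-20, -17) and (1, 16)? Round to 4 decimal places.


dot = -20*1 + -17*16 = -292
|u| = 26.2488, |v| = 16.0312
cos(angle) = -0.6939
angle = 133.9409 degrees

133.9409 degrees


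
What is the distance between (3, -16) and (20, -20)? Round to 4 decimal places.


d = sqrt((20-3)^2 + (-20--16)^2) = 17.4642

17.4642


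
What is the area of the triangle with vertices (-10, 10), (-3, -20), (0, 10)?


Area = |x1(y2-y3) + x2(y3-y1) + x3(y1-y2)| / 2
= |-10*(-20-10) + -3*(10-10) + 0*(10--20)| / 2
= 150

150


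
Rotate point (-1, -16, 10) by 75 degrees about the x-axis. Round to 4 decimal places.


x' = -1
y' = -16*cos(75) - 10*sin(75) = -13.8004
z' = -16*sin(75) + 10*cos(75) = -12.8666

(-1, -13.8004, -12.8666)


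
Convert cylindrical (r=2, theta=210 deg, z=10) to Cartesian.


x = 2 * cos(210) = -1.7321
y = 2 * sin(210) = -1
z = 10

(-1.7321, -1, 10)


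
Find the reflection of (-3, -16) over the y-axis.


Reflection across y-axis: (x, y) -> (-x, y)
(-3, -16) -> (3, -16)

(3, -16)


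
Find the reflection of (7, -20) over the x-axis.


Reflection across x-axis: (x, y) -> (x, -y)
(7, -20) -> (7, 20)

(7, 20)


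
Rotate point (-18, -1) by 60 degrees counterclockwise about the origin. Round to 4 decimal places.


x' = -18*cos(60) - -1*sin(60) = -8.134
y' = -18*sin(60) + -1*cos(60) = -16.0885

(-8.134, -16.0885)


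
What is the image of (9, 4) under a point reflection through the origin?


Reflection through origin: (x, y) -> (-x, -y)
(9, 4) -> (-9, -4)

(-9, -4)


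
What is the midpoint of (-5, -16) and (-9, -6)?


Midpoint = ((-5+-9)/2, (-16+-6)/2) = (-7, -11)

(-7, -11)


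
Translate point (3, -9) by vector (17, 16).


Translation: (x+dx, y+dy) = (3+17, -9+16) = (20, 7)

(20, 7)


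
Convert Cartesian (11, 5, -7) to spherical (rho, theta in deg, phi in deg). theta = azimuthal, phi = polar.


rho = sqrt(11^2 + 5^2 + (-7)^2) = 13.9642
theta = atan2(5, 11) = 24.444 deg
phi = acos(-7/13.9642) = 120.0847 deg

rho = 13.9642, theta = 24.444 deg, phi = 120.0847 deg


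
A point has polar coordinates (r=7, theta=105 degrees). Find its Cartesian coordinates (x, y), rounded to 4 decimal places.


x = 7 * cos(105) = -1.8117
y = 7 * sin(105) = 6.7615

(-1.8117, 6.7615)


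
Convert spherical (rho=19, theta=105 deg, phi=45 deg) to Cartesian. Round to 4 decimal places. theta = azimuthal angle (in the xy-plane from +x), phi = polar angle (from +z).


x = 19 * sin(45) * cos(105) = -3.4772
y = 19 * sin(45) * sin(105) = 12.9772
z = 19 * cos(45) = 13.435

(-3.4772, 12.9772, 13.435)


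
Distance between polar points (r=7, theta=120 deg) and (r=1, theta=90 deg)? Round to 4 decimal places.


d = sqrt(r1^2 + r2^2 - 2*r1*r2*cos(t2-t1))
d = sqrt(7^2 + 1^2 - 2*7*1*cos(90-120)) = 6.1543

6.1543


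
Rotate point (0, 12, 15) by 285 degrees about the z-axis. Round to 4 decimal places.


x' = 0*cos(285) - 12*sin(285) = 11.5911
y' = 0*sin(285) + 12*cos(285) = 3.1058
z' = 15

(11.5911, 3.1058, 15)
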